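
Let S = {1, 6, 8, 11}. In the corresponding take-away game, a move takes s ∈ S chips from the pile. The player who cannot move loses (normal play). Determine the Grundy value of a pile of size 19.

0

G(0) = 0
G(1) = mex{0} = 1
G(2) = mex{1} = 0
G(3) = mex{0} = 1
G(4) = mex{1} = 0
G(5) = mex{0} = 1
G(6) = mex{1,0} = 2
G(7) = mex{2,1} = 0
G(8) = mex{0,0,0} = 1
G(9) = mex{1,1,1} = 0
G(10) = mex{0,0,0} = 1
G(11) = mex{1,1,1,0} = 2
G(12) = mex{2,2,0,1} = 3
G(13) = mex{3,0,1,0} = 2
G(14) = mex{2,1,2,1} = 0
G(15) = mex{0,0,0,0} = 1
G(16) = mex{1,1,1,1} = 0
G(17) = mex{0,2,0,2} = 1
G(18) = mex{1,3,1,0} = 2
G(19) = mex{2,2,2,1} = 0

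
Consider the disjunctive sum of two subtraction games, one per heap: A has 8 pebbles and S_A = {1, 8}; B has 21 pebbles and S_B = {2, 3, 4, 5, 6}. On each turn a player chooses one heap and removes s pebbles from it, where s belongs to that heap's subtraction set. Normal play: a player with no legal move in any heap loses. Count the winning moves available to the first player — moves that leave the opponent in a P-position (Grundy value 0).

Heap A, S = {1, 8}:
G(0) = 0
G(1) = mex{0} = 1
G(2) = mex{1} = 0
G(3) = mex{0} = 1
G(4) = mex{1} = 0
G(5) = mex{0} = 1
G(6) = mex{1} = 0
G(7) = mex{0} = 1
G(8) = mex{1,0} = 2
G_A(8) = 2.
Heap B, S = {2, 3, 4, 5, 6}:
G(0) = 0
G(1) = mex{} = 0
G(2) = mex{0} = 1
G(3) = mex{0,0} = 1
G(4) = mex{1,0,0} = 2
G(5) = mex{1,1,0,0} = 2
G(6) = mex{2,1,1,0,0} = 3
G(7) = mex{2,2,1,1,0} = 3
G(8) = mex{3,2,2,1,1} = 0
G(9) = mex{3,3,2,2,1} = 0
G(10) = mex{0,3,3,2,2} = 1
G(11) = mex{0,0,3,3,2} = 1
G(12) = mex{1,0,0,3,3} = 2
G(13) = mex{1,1,0,0,3} = 2
G(14) = mex{2,1,1,0,0} = 3
G(15) = mex{2,2,1,1,0} = 3
G(16) = mex{3,2,2,1,1} = 0
G(17) = mex{3,3,2,2,1} = 0
G(18) = mex{0,3,3,2,2} = 1
G(19) = mex{0,0,3,3,2} = 1
G(20) = mex{1,0,0,3,3} = 2
G(21) = mex{1,1,0,0,3} = 2
G_B(21) = 2.
Combined Grundy value = 2 ⊕ 2 = 0.
A winning move leaves total XOR = 0, i.e. changes one component's Grundy value g to g ⊕ X where X is the current total.
Heap A: target g' = 2⊕0 = 2, but every legal move changes the Grundy value (mex property), so 0 moves.
Heap B: target g' = 2⊕0 = 2, but every legal move changes the Grundy value (mex property), so 0 moves.

0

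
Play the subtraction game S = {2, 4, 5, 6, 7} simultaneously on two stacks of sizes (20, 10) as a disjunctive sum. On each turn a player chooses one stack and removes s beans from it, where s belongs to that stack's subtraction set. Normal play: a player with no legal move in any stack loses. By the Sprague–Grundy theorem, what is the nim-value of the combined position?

All stacks use S = {2, 4, 5, 6, 7}:
G(0) = 0
G(1) = mex{} = 0
G(2) = mex{0} = 1
G(3) = mex{0} = 1
G(4) = mex{1,0} = 2
G(5) = mex{1,0,0} = 2
G(6) = mex{2,1,0,0} = 3
G(7) = mex{2,1,1,0,0} = 3
G(8) = mex{3,2,1,1,0} = 4
G(9) = mex{3,2,2,1,1} = 0
G(10) = mex{4,3,2,2,1} = 0
G(11) = mex{0,3,3,2,2} = 1
G(12) = mex{0,4,3,3,2} = 1
G(13) = mex{1,0,4,3,3} = 2
G(14) = mex{1,0,0,4,3} = 2
G(15) = mex{2,1,0,0,4} = 3
G(16) = mex{2,1,1,0,0} = 3
G(17) = mex{3,2,1,1,0} = 4
G(18) = mex{3,2,2,1,1} = 0
G(19) = mex{4,3,2,2,1} = 0
G(20) = mex{0,3,3,2,2} = 1
Stack A: G(20) = 1.
Stack B: G(10) = 0.
Combined Grundy value = 1 ⊕ 0 = 1.

1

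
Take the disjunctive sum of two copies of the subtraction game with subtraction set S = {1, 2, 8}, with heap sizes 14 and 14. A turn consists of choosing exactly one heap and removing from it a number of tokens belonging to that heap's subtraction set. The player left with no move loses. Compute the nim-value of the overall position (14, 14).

All heaps use S = {1, 2, 8}:
n :  0  1  2  3  4  5  6  7  8  9 10 11 12 13 14
G :  0  1  2  0  1  2  0  1  2  0  1  2  0  1  2
Heap A: G(14) = 2.
Heap B: G(14) = 2.
Combined Grundy value = 2 ⊕ 2 = 0.

0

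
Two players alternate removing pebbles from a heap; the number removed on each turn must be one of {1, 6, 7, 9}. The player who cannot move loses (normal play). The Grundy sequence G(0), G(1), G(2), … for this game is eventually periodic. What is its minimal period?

12

n :  0  1  2  3  4  5  6  7  8  9 10 11 12 13 14 15 16 17 18 19 20 21 22 23 24 25
G :  0  1  0  1  0  1  2  3  2  3  2  3  0  1  0  1  0  1  2  3  2  3  2  3  0  1
G(n+12) = G(n) holds for n = 0,…,8 (a full window of length max(S) = 9), so the sequence is purely periodic with period 12.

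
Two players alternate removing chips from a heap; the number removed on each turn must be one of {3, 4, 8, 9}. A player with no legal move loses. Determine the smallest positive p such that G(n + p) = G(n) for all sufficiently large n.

n :  0  1  2  3  4  5  6  7  8  9 10 11 12 13 14 15 16 17 18 19 20 21 22 23 24 25
G :  0  0  0  1  1  1  2  0  2  3  1  3  0  0  0  1  1  1  2  0  2  3  1  3  0  0
G(n+12) = G(n) holds for n = 0,…,8 (a full window of length max(S) = 9), so the sequence is purely periodic with period 12.

12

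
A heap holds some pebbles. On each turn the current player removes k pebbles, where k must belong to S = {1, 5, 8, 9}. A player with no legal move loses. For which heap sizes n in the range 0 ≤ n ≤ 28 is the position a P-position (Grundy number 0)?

0, 2, 4, 6, 16, 18, 20, 22

n :  0  1  2  3  4  5  6  7  8  9 10 11 12 13 14 15 16 17 18 19 20 21 22 23 24 25 26 27 28
G :  0  1  0  1  0  1  0  1  2  3  2  3  2  3  2  3  0  1  0  1  0  1  0  1  2  3  2  3  2
P-positions are exactly the n with G(n) = 0.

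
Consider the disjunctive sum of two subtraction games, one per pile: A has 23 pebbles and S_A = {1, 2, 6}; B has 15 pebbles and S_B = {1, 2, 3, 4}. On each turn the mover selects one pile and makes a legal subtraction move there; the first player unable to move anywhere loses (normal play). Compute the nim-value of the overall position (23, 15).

2

Pile A, S = {1, 2, 6}:
G(0) = 0
G(1) = mex{0} = 1
G(2) = mex{1,0} = 2
G(3) = mex{2,1} = 0
G(4) = mex{0,2} = 1
G(5) = mex{1,0} = 2
G(6) = mex{2,1,0} = 3
G(7) = mex{3,2,1} = 0
G(8) = mex{0,3,2} = 1
G(9) = mex{1,0,0} = 2
G(10) = mex{2,1,1} = 0
G(11) = mex{0,2,2} = 1
G(12) = mex{1,0,3} = 2
G(13) = mex{2,1,0} = 3
G(14) = mex{3,2,1} = 0
G(15) = mex{0,3,2} = 1
G(16) = mex{1,0,0} = 2
G(17) = mex{2,1,1} = 0
G(18) = mex{0,2,2} = 1
G(19) = mex{1,0,3} = 2
G(20) = mex{2,1,0} = 3
G(21) = mex{3,2,1} = 0
G(22) = mex{0,3,2} = 1
G(23) = mex{1,0,0} = 2
G_A(23) = 2.
Pile B, S = {1, 2, 3, 4}:
n :  0  1  2  3  4  5  6  7  8  9 10 11 12 13 14 15
G :  0  1  2  3  4  0  1  2  3  4  0  1  2  3  4  0
G_B(15) = 0.
Combined Grundy value = 2 ⊕ 0 = 2.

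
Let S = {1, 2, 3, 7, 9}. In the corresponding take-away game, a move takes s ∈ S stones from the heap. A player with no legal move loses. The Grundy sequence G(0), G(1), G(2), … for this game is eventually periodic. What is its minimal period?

G(0) = 0
G(1) = mex{0} = 1
G(2) = mex{1,0} = 2
G(3) = mex{2,1,0} = 3
G(4) = mex{3,2,1} = 0
G(5) = mex{0,3,2} = 1
G(6) = mex{1,0,3} = 2
G(7) = mex{2,1,0,0} = 3
G(8) = mex{3,2,1,1} = 0
G(9) = mex{0,3,2,2,0} = 1
G(10) = mex{1,0,3,3,1} = 2
G(11) = mex{2,1,0,0,2} = 3
G(12) = mex{3,2,1,1,3} = 0
G(13) = mex{0,3,2,2,0} = 1
G(14) = mex{1,0,3,3,1} = 2
G(n+4) = G(n) holds for n = 0,…,8 (a full window of length max(S) = 9), so the sequence is purely periodic with period 4.

4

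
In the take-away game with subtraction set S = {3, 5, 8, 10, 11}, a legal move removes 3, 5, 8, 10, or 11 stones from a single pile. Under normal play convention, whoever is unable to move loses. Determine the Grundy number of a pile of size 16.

0

G(0) = 0
G(1) = mex{} = 0
G(2) = mex{} = 0
G(3) = mex{0} = 1
G(4) = mex{0} = 1
G(5) = mex{0,0} = 1
G(6) = mex{1,0} = 2
G(7) = mex{1,0} = 2
G(8) = mex{1,1,0} = 2
G(9) = mex{2,1,0} = 3
G(10) = mex{2,1,0,0} = 3
G(11) = mex{2,2,1,0,0} = 3
G(12) = mex{3,2,1,0,0} = 4
G(13) = mex{3,2,1,1,0} = 4
G(14) = mex{3,3,2,1,1} = 0
G(15) = mex{4,3,2,1,1} = 0
G(16) = mex{4,3,2,2,1} = 0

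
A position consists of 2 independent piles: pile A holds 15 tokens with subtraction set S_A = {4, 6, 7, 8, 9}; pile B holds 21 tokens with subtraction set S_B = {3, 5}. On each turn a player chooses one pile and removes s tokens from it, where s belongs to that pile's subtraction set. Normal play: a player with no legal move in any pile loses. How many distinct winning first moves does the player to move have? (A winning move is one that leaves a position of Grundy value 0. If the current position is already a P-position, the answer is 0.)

Pile A, S = {4, 6, 7, 8, 9}:
G(0) = 0
G(1) = mex{} = 0
G(2) = mex{} = 0
G(3) = mex{} = 0
G(4) = mex{0} = 1
G(5) = mex{0} = 1
G(6) = mex{0,0} = 1
G(7) = mex{0,0,0} = 1
G(8) = mex{1,0,0,0} = 2
G(9) = mex{1,0,0,0,0} = 2
G(10) = mex{1,1,0,0,0} = 2
G(11) = mex{1,1,1,0,0} = 2
G(12) = mex{2,1,1,1,0} = 3
G(13) = mex{2,1,1,1,1} = 0
G(14) = mex{2,2,1,1,1} = 0
G(15) = mex{2,2,2,1,1} = 0
G_A(15) = 0.
Pile B, S = {3, 5}:
n :  0  1  2  3  4  5  6  7  8  9 10 11 12 13 14 15 16 17 18 19 20 21
G :  0  0  0  1  1  1  2  2  0  0  0  1  1  1  2  2  0  0  0  1  1  1
G_B(21) = 1.
Combined Grundy value = 0 ⊕ 1 = 1.
A winning move leaves total XOR = 0, i.e. changes one component's Grundy value g to g ⊕ X where X is the current total.
Pile A: need g' = 0⊕1 = 1. Options: 15−4→G=2, 15−6→G=2, 15−7→G=2, 15−8→G=1, 15−9→G=1. Hits: 2.
Pile B: need g' = 1⊕1 = 0. Options: 21−3→G=0, 21−5→G=0. Hits: 2.

4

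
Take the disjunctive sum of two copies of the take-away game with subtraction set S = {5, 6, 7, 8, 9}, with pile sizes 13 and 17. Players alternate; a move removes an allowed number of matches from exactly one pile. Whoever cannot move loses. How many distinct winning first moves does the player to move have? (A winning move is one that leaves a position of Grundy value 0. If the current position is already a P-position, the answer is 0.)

All piles use S = {5, 6, 7, 8, 9}:
G(0) = 0
G(1) = mex{} = 0
G(2) = mex{} = 0
G(3) = mex{} = 0
G(4) = mex{} = 0
G(5) = mex{0} = 1
G(6) = mex{0,0} = 1
G(7) = mex{0,0,0} = 1
G(8) = mex{0,0,0,0} = 1
G(9) = mex{0,0,0,0,0} = 1
G(10) = mex{1,0,0,0,0} = 2
G(11) = mex{1,1,0,0,0} = 2
G(12) = mex{1,1,1,0,0} = 2
G(13) = mex{1,1,1,1,0} = 2
G(14) = mex{1,1,1,1,1} = 0
G(15) = mex{2,1,1,1,1} = 0
G(16) = mex{2,2,1,1,1} = 0
G(17) = mex{2,2,2,1,1} = 0
Pile A: G(13) = 2.
Pile B: G(17) = 0.
Combined Grundy value = 2 ⊕ 0 = 2.
A winning move leaves total XOR = 0, i.e. changes one component's Grundy value g to g ⊕ X where X is the current total.
Pile A: need g' = 2⊕2 = 0. Options: 13−5→G=1, 13−6→G=1, 13−7→G=1, 13−8→G=1, 13−9→G=0. Hits: 1.
Pile B: need g' = 0⊕2 = 2. Options: 17−5→G=2, 17−6→G=2, 17−7→G=2, 17−8→G=1, 17−9→G=1. Hits: 3.

4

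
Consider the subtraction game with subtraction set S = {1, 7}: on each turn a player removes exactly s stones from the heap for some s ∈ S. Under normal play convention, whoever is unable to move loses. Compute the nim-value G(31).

1

n :  0  1  2  3  4  5  6  7  8  9 10 11 12 13 14 15 16 17 18 19 20 21 22 23 24 25 26 27 28 29 30 31
G :  0  1  0  1  0  1  0  1  0  1  0  1  0  1  0  1  0  1  0  1  0  1  0  1  0  1  0  1  0  1  0  1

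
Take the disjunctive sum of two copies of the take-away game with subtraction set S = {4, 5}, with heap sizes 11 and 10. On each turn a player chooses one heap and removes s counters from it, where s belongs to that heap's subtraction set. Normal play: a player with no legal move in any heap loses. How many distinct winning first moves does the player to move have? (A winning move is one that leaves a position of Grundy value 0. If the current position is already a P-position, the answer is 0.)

0

All heaps use S = {4, 5}:
n :  0  1  2  3  4  5  6  7  8  9 10 11
G :  0  0  0  0  1  1  1  1  2  0  0  0
Heap A: G(11) = 0.
Heap B: G(10) = 0.
Combined Grundy value = 0 ⊕ 0 = 0.
A winning move leaves total XOR = 0, i.e. changes one component's Grundy value g to g ⊕ X where X is the current total.
Heap A: target g' = 0⊕0 = 0, but every legal move changes the Grundy value (mex property), so 0 moves.
Heap B: target g' = 0⊕0 = 0, but every legal move changes the Grundy value (mex property), so 0 moves.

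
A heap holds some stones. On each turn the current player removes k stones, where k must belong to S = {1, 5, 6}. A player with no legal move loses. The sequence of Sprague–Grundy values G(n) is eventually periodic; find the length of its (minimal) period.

n :  0  1  2  3  4  5  6  7  8  9 10 11 12 13 14 15 16 17 18 19 20 21 22 23
G :  0  1  0  1  0  1  2  3  2  3  2  0  1  0  1  0  1  2  3  2  3  2  0  1
G(n+11) = G(n) holds for n = 0,…,5 (a full window of length max(S) = 6), so the sequence is purely periodic with period 11.

11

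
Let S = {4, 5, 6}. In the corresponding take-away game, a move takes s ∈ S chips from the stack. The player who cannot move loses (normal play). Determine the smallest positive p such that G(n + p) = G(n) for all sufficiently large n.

G(0) = 0
G(1) = mex{} = 0
G(2) = mex{} = 0
G(3) = mex{} = 0
G(4) = mex{0} = 1
G(5) = mex{0,0} = 1
G(6) = mex{0,0,0} = 1
G(7) = mex{0,0,0} = 1
G(8) = mex{1,0,0} = 2
G(9) = mex{1,1,0} = 2
G(10) = mex{1,1,1} = 0
G(11) = mex{1,1,1} = 0
G(12) = mex{2,1,1} = 0
G(13) = mex{2,2,1} = 0
G(14) = mex{0,2,2} = 1
G(15) = mex{0,0,2} = 1
G(16) = mex{0,0,0} = 1
G(17) = mex{0,0,0} = 1
G(18) = mex{1,0,0} = 2
G(19) = mex{1,1,0} = 2
G(20) = mex{1,1,1} = 0
G(21) = mex{1,1,1} = 0
G(n+10) = G(n) holds for n = 0,…,5 (a full window of length max(S) = 6), so the sequence is purely periodic with period 10.

10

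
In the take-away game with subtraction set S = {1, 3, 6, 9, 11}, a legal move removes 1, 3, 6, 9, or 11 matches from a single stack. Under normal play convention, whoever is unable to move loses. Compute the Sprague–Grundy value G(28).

0

G(0) = 0
G(1) = mex{0} = 1
G(2) = mex{1} = 0
G(3) = mex{0,0} = 1
G(4) = mex{1,1} = 0
G(5) = mex{0,0} = 1
G(6) = mex{1,1,0} = 2
G(7) = mex{2,0,1} = 3
G(8) = mex{3,1,0} = 2
G(9) = mex{2,2,1,0} = 3
G(10) = mex{3,3,0,1} = 2
G(11) = mex{2,2,1,0,0} = 3
G(12) = mex{3,3,2,1,1} = 0
G(13) = mex{0,2,3,0,0} = 1
G(14) = mex{1,3,2,1,1} = 0
G(15) = mex{0,0,3,2,0} = 1
G(16) = mex{1,1,2,3,1} = 0
G(17) = mex{0,0,3,2,2} = 1
G(18) = mex{1,1,0,3,3} = 2
G(19) = mex{2,0,1,2,2} = 3
G(20) = mex{3,1,0,3,3} = 2
G(21) = mex{2,2,1,0,2} = 3
G(22) = mex{3,3,0,1,3} = 2
G(23) = mex{2,2,1,0,0} = 3
G(24) = mex{3,3,2,1,1} = 0
G(25) = mex{0,2,3,0,0} = 1
G(26) = mex{1,3,2,1,1} = 0
G(27) = mex{0,0,3,2,0} = 1
G(28) = mex{1,1,2,3,1} = 0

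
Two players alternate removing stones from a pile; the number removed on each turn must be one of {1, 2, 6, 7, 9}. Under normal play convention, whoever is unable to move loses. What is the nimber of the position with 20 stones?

1

n :  0  1  2  3  4  5  6  7  8  9 10 11 12 13 14 15 16 17 18 19 20
G :  0  1  2  0  1  2  3  4  0  1  2  0  1  2  3  4  0  1  2  0  1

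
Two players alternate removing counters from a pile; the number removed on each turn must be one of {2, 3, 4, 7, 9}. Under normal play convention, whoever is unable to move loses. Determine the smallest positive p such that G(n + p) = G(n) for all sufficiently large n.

11

G(0) = 0
G(1) = mex{} = 0
G(2) = mex{0} = 1
G(3) = mex{0,0} = 1
G(4) = mex{1,0,0} = 2
G(5) = mex{1,1,0} = 2
G(6) = mex{2,1,1} = 0
G(7) = mex{2,2,1,0} = 3
G(8) = mex{0,2,2,0} = 1
G(9) = mex{3,0,2,1,0} = 4
G(10) = mex{1,3,0,1,0} = 2
G(11) = mex{4,1,3,2,1} = 0
G(12) = mex{2,4,1,2,1} = 0
G(13) = mex{0,2,4,0,2} = 1
G(14) = mex{0,0,2,3,2} = 1
G(15) = mex{1,0,0,1,0} = 2
G(16) = mex{1,1,0,4,3} = 2
G(17) = mex{2,1,1,2,1} = 0
G(18) = mex{2,2,1,0,4} = 3
G(19) = mex{0,2,2,0,2} = 1
G(20) = mex{3,0,2,1,0} = 4
G(21) = mex{1,3,0,1,0} = 2
G(22) = mex{4,1,3,2,1} = 0
G(23) = mex{2,4,1,2,1} = 0
G(n+11) = G(n) holds for n = 0,…,8 (a full window of length max(S) = 9), so the sequence is purely periodic with period 11.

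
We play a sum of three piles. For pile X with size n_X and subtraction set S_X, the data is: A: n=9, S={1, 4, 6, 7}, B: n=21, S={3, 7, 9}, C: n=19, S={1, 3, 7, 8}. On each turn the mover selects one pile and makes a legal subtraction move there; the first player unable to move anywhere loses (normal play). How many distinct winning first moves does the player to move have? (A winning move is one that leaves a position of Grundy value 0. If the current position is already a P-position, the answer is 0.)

2

Pile A, S = {1, 4, 6, 7}:
G(0) = 0
G(1) = mex{0} = 1
G(2) = mex{1} = 0
G(3) = mex{0} = 1
G(4) = mex{1,0} = 2
G(5) = mex{2,1} = 0
G(6) = mex{0,0,0} = 1
G(7) = mex{1,1,1,0} = 2
G(8) = mex{2,2,0,1} = 3
G(9) = mex{3,0,1,0} = 2
G_A(9) = 2.
Pile B, S = {3, 7, 9}:
G(0) = 0
G(1) = mex{} = 0
G(2) = mex{} = 0
G(3) = mex{0} = 1
G(4) = mex{0} = 1
G(5) = mex{0} = 1
G(6) = mex{1} = 0
G(7) = mex{1,0} = 2
G(8) = mex{1,0} = 2
G(9) = mex{0,0,0} = 1
G(10) = mex{2,1,0} = 3
G(11) = mex{2,1,0} = 3
G(12) = mex{1,1,1} = 0
G(13) = mex{3,0,1} = 2
G(14) = mex{3,2,1} = 0
G(15) = mex{0,2,0} = 1
G(16) = mex{2,1,2} = 0
G(17) = mex{0,3,2} = 1
G(18) = mex{1,3,1} = 0
G(19) = mex{0,0,3} = 1
G(20) = mex{1,2,3} = 0
G(21) = mex{0,0,0} = 1
G_B(21) = 1.
Pile C, S = {1, 3, 7, 8}:
G(0) = 0
G(1) = mex{0} = 1
G(2) = mex{1} = 0
G(3) = mex{0,0} = 1
G(4) = mex{1,1} = 0
G(5) = mex{0,0} = 1
G(6) = mex{1,1} = 0
G(7) = mex{0,0,0} = 1
G(8) = mex{1,1,1,0} = 2
G(9) = mex{2,0,0,1} = 3
G(10) = mex{3,1,1,0} = 2
G(11) = mex{2,2,0,1} = 3
G(12) = mex{3,3,1,0} = 2
G(13) = mex{2,2,0,1} = 3
G(14) = mex{3,3,1,0} = 2
G(15) = mex{2,2,2,1} = 0
G(16) = mex{0,3,3,2} = 1
G(17) = mex{1,2,2,3} = 0
G(18) = mex{0,0,3,2} = 1
G(19) = mex{1,1,2,3} = 0
G_C(19) = 0.
Combined Grundy value = 2 ⊕ 1 ⊕ 0 = 3.
A winning move leaves total XOR = 0, i.e. changes one component's Grundy value g to g ⊕ X where X is the current total.
Pile A: need g' = 2⊕3 = 1. Options: 9−1→G=3, 9−4→G=0, 9−6→G=1, 9−7→G=0. Hits: 1.
Pile B: need g' = 1⊕3 = 2. Options: 21−3→G=0, 21−7→G=0, 21−9→G=0. Hits: 0.
Pile C: need g' = 0⊕3 = 3. Options: 19−1→G=1, 19−3→G=1, 19−7→G=2, 19−8→G=3. Hits: 1.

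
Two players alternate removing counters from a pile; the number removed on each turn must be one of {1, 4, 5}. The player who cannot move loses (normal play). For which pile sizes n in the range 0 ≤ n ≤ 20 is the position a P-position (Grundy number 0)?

0, 2, 8, 10, 16, 18

G(0) = 0
G(1) = mex{0} = 1
G(2) = mex{1} = 0
G(3) = mex{0} = 1
G(4) = mex{1,0} = 2
G(5) = mex{2,1,0} = 3
G(6) = mex{3,0,1} = 2
G(7) = mex{2,1,0} = 3
G(8) = mex{3,2,1} = 0
G(9) = mex{0,3,2} = 1
G(10) = mex{1,2,3} = 0
G(11) = mex{0,3,2} = 1
G(12) = mex{1,0,3} = 2
G(13) = mex{2,1,0} = 3
G(14) = mex{3,0,1} = 2
G(15) = mex{2,1,0} = 3
G(16) = mex{3,2,1} = 0
G(17) = mex{0,3,2} = 1
G(18) = mex{1,2,3} = 0
G(19) = mex{0,3,2} = 1
G(20) = mex{1,0,3} = 2
P-positions are exactly the n with G(n) = 0.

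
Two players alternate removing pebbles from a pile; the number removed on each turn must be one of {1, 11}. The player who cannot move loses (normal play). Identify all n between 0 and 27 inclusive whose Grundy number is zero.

0, 2, 4, 6, 8, 10, 12, 14, 16, 18, 20, 22, 24, 26

G(0) = 0
G(1) = mex{0} = 1
G(2) = mex{1} = 0
G(3) = mex{0} = 1
G(4) = mex{1} = 0
G(5) = mex{0} = 1
G(6) = mex{1} = 0
G(7) = mex{0} = 1
G(8) = mex{1} = 0
G(9) = mex{0} = 1
G(10) = mex{1} = 0
G(11) = mex{0,0} = 1
G(12) = mex{1,1} = 0
G(13) = mex{0,0} = 1
G(14) = mex{1,1} = 0
G(15) = mex{0,0} = 1
G(16) = mex{1,1} = 0
G(17) = mex{0,0} = 1
G(18) = mex{1,1} = 0
G(19) = mex{0,0} = 1
G(20) = mex{1,1} = 0
G(21) = mex{0,0} = 1
G(22) = mex{1,1} = 0
G(23) = mex{0,0} = 1
G(24) = mex{1,1} = 0
G(25) = mex{0,0} = 1
G(26) = mex{1,1} = 0
G(27) = mex{0,0} = 1
P-positions are exactly the n with G(n) = 0.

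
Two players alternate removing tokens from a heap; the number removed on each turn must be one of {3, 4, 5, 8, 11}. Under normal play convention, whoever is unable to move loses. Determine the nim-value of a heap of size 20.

G(0) = 0
G(1) = mex{} = 0
G(2) = mex{} = 0
G(3) = mex{0} = 1
G(4) = mex{0,0} = 1
G(5) = mex{0,0,0} = 1
G(6) = mex{1,0,0} = 2
G(7) = mex{1,1,0} = 2
G(8) = mex{1,1,1,0} = 2
G(9) = mex{2,1,1,0} = 3
G(10) = mex{2,2,1,0} = 3
G(11) = mex{2,2,2,1,0} = 3
G(12) = mex{3,2,2,1,0} = 4
G(13) = mex{3,3,2,1,0} = 4
G(14) = mex{3,3,3,2,1} = 0
G(15) = mex{4,3,3,2,1} = 0
G(16) = mex{4,4,3,2,1} = 0
G(17) = mex{0,4,4,3,2} = 1
G(18) = mex{0,0,4,3,2} = 1
G(19) = mex{0,0,0,3,2} = 1
G(20) = mex{1,0,0,4,3} = 2

2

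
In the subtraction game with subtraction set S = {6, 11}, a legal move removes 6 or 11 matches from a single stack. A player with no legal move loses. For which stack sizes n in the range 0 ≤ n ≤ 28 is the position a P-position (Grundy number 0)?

0, 1, 2, 3, 4, 5, 17, 18, 19, 20, 21, 22

G(0) = 0
G(1) = mex{} = 0
G(2) = mex{} = 0
G(3) = mex{} = 0
G(4) = mex{} = 0
G(5) = mex{} = 0
G(6) = mex{0} = 1
G(7) = mex{0} = 1
G(8) = mex{0} = 1
G(9) = mex{0} = 1
G(10) = mex{0} = 1
G(11) = mex{0,0} = 1
G(12) = mex{1,0} = 2
G(13) = mex{1,0} = 2
G(14) = mex{1,0} = 2
G(15) = mex{1,0} = 2
G(16) = mex{1,0} = 2
G(17) = mex{1,1} = 0
G(18) = mex{2,1} = 0
G(19) = mex{2,1} = 0
G(20) = mex{2,1} = 0
G(21) = mex{2,1} = 0
G(22) = mex{2,1} = 0
G(23) = mex{0,2} = 1
G(24) = mex{0,2} = 1
G(25) = mex{0,2} = 1
G(26) = mex{0,2} = 1
G(27) = mex{0,2} = 1
G(28) = mex{0,0} = 1
P-positions are exactly the n with G(n) = 0.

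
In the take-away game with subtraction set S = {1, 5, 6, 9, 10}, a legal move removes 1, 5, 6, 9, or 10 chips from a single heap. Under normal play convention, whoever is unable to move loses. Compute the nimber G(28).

5

n :  0  1  2  3  4  5  6  7  8  9 10 11 12 13 14 15 16 17 18 19 20 21 22 23 24 25 26 27 28
G :  0  1  0  1  0  1  2  3  2  3  2  3  4  5  4  0  1  0  1  0  1  2  3  2  3  2  3  4  5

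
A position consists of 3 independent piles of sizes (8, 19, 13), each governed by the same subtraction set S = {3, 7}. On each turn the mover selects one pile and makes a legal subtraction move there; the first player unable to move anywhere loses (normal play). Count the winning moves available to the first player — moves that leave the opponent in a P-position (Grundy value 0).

1

All piles use S = {3, 7}:
n :  0  1  2  3  4  5  6  7  8  9 10 11 12 13 14 15 16 17 18 19
G :  0  0  0  1  1  1  0  2  2  1  0  0  0  1  1  1  0  2  2  1
Pile A: G(8) = 2.
Pile B: G(19) = 1.
Pile C: G(13) = 1.
Combined Grundy value = 2 ⊕ 1 ⊕ 1 = 2.
A winning move leaves total XOR = 0, i.e. changes one component's Grundy value g to g ⊕ X where X is the current total.
Pile A: need g' = 2⊕2 = 0. Options: 8−3→G=1, 8−7→G=0. Hits: 1.
Pile B: need g' = 1⊕2 = 3. Options: 19−3→G=0, 19−7→G=0. Hits: 0.
Pile C: need g' = 1⊕2 = 3. Options: 13−3→G=0, 13−7→G=0. Hits: 0.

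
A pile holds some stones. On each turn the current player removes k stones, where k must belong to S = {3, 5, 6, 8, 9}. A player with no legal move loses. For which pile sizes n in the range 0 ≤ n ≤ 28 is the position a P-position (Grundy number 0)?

n :  0  1  2  3  4  5  6  7  8  9 10 11 12 13 14 15 16 17 18 19 20 21 22 23 24 25 26 27 28
G :  0  0  0  1  1  1  2  2  2  3  3  3  0  0  0  1  1  1  2  2  2  3  3  3  0  0  0  1  1
P-positions are exactly the n with G(n) = 0.

0, 1, 2, 12, 13, 14, 24, 25, 26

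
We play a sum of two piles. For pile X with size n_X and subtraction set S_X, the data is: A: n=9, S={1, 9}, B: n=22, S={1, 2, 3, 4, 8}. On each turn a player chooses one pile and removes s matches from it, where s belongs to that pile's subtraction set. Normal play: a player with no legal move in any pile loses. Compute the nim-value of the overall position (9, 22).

Pile A, S = {1, 9}:
G(0) = 0
G(1) = mex{0} = 1
G(2) = mex{1} = 0
G(3) = mex{0} = 1
G(4) = mex{1} = 0
G(5) = mex{0} = 1
G(6) = mex{1} = 0
G(7) = mex{0} = 1
G(8) = mex{1} = 0
G(9) = mex{0,0} = 1
G_A(9) = 1.
Pile B, S = {1, 2, 3, 4, 8}:
G(0) = 0
G(1) = mex{0} = 1
G(2) = mex{1,0} = 2
G(3) = mex{2,1,0} = 3
G(4) = mex{3,2,1,0} = 4
G(5) = mex{4,3,2,1} = 0
G(6) = mex{0,4,3,2} = 1
G(7) = mex{1,0,4,3} = 2
G(8) = mex{2,1,0,4,0} = 3
G(9) = mex{3,2,1,0,1} = 4
G(10) = mex{4,3,2,1,2} = 0
G(11) = mex{0,4,3,2,3} = 1
G(12) = mex{1,0,4,3,4} = 2
G(13) = mex{2,1,0,4,0} = 3
G(14) = mex{3,2,1,0,1} = 4
G(15) = mex{4,3,2,1,2} = 0
G(16) = mex{0,4,3,2,3} = 1
G(17) = mex{1,0,4,3,4} = 2
G(18) = mex{2,1,0,4,0} = 3
G(19) = mex{3,2,1,0,1} = 4
G(20) = mex{4,3,2,1,2} = 0
G(21) = mex{0,4,3,2,3} = 1
G(22) = mex{1,0,4,3,4} = 2
G_B(22) = 2.
Combined Grundy value = 1 ⊕ 2 = 3.

3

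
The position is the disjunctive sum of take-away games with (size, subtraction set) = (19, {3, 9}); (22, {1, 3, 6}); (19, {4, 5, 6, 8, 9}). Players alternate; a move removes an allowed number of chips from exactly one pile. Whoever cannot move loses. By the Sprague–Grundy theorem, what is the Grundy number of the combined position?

1

Pile A, S = {3, 9}:
G(0) = 0
G(1) = mex{} = 0
G(2) = mex{} = 0
G(3) = mex{0} = 1
G(4) = mex{0} = 1
G(5) = mex{0} = 1
G(6) = mex{1} = 0
G(7) = mex{1} = 0
G(8) = mex{1} = 0
G(9) = mex{0,0} = 1
G(10) = mex{0,0} = 1
G(11) = mex{0,0} = 1
G(12) = mex{1,1} = 0
G(13) = mex{1,1} = 0
G(14) = mex{1,1} = 0
G(15) = mex{0,0} = 1
G(16) = mex{0,0} = 1
G(17) = mex{0,0} = 1
G(18) = mex{1,1} = 0
G(19) = mex{1,1} = 0
G_A(19) = 0.
Pile B, S = {1, 3, 6}:
G(0) = 0
G(1) = mex{0} = 1
G(2) = mex{1} = 0
G(3) = mex{0,0} = 1
G(4) = mex{1,1} = 0
G(5) = mex{0,0} = 1
G(6) = mex{1,1,0} = 2
G(7) = mex{2,0,1} = 3
G(8) = mex{3,1,0} = 2
G(9) = mex{2,2,1} = 0
G(10) = mex{0,3,0} = 1
G(11) = mex{1,2,1} = 0
G(12) = mex{0,0,2} = 1
G(13) = mex{1,1,3} = 0
G(14) = mex{0,0,2} = 1
G(15) = mex{1,1,0} = 2
G(16) = mex{2,0,1} = 3
G(17) = mex{3,1,0} = 2
G(18) = mex{2,2,1} = 0
G(19) = mex{0,3,0} = 1
G(20) = mex{1,2,1} = 0
G(21) = mex{0,0,2} = 1
G(22) = mex{1,1,3} = 0
G_B(22) = 0.
Pile C, S = {4, 5, 6, 8, 9}:
G(0) = 0
G(1) = mex{} = 0
G(2) = mex{} = 0
G(3) = mex{} = 0
G(4) = mex{0} = 1
G(5) = mex{0,0} = 1
G(6) = mex{0,0,0} = 1
G(7) = mex{0,0,0} = 1
G(8) = mex{1,0,0,0} = 2
G(9) = mex{1,1,0,0,0} = 2
G(10) = mex{1,1,1,0,0} = 2
G(11) = mex{1,1,1,0,0} = 2
G(12) = mex{2,1,1,1,0} = 3
G(13) = mex{2,2,1,1,1} = 0
G(14) = mex{2,2,2,1,1} = 0
G(15) = mex{2,2,2,1,1} = 0
G(16) = mex{3,2,2,2,1} = 0
G(17) = mex{0,3,2,2,2} = 1
G(18) = mex{0,0,3,2,2} = 1
G(19) = mex{0,0,0,2,2} = 1
G_C(19) = 1.
Combined Grundy value = 0 ⊕ 0 ⊕ 1 = 1.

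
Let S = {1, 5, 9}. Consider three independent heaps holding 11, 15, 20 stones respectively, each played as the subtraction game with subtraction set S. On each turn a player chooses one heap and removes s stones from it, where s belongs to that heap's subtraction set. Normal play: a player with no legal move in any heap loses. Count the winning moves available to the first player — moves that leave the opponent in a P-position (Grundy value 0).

All heaps use S = {1, 5, 9}:
n :  0  1  2  3  4  5  6  7  8  9 10 11 12 13 14 15 16 17 18 19 20
G :  0  1  0  1  0  1  0  1  0  1  0  1  0  1  0  1  0  1  0  1  0
Heap A: G(11) = 1.
Heap B: G(15) = 1.
Heap C: G(20) = 0.
Combined Grundy value = 1 ⊕ 1 ⊕ 0 = 0.
A winning move leaves total XOR = 0, i.e. changes one component's Grundy value g to g ⊕ X where X is the current total.
Heap A: target g' = 1⊕0 = 1, but every legal move changes the Grundy value (mex property), so 0 moves.
Heap B: target g' = 1⊕0 = 1, but every legal move changes the Grundy value (mex property), so 0 moves.
Heap C: target g' = 0⊕0 = 0, but every legal move changes the Grundy value (mex property), so 0 moves.

0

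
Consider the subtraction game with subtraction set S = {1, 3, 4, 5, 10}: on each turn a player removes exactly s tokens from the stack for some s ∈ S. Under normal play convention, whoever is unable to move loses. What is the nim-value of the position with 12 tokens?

G(0) = 0
G(1) = mex{0} = 1
G(2) = mex{1} = 0
G(3) = mex{0,0} = 1
G(4) = mex{1,1,0} = 2
G(5) = mex{2,0,1,0} = 3
G(6) = mex{3,1,0,1} = 2
G(7) = mex{2,2,1,0} = 3
G(8) = mex{3,3,2,1} = 0
G(9) = mex{0,2,3,2} = 1
G(10) = mex{1,3,2,3,0} = 4
G(11) = mex{4,0,3,2,1} = 5
G(12) = mex{5,1,0,3,0} = 2

2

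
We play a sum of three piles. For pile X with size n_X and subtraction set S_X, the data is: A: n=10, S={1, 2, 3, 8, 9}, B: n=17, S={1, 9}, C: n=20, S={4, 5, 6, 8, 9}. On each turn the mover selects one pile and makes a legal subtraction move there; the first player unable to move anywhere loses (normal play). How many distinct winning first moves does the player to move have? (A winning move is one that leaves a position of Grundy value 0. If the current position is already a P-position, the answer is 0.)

Pile A, S = {1, 2, 3, 8, 9}:
n :  0  1  2  3  4  5  6  7  8  9 10
G :  0  1  2  3  0  1  2  3  4  5  0
G_A(10) = 0.
Pile B, S = {1, 9}:
G(0) = 0
G(1) = mex{0} = 1
G(2) = mex{1} = 0
G(3) = mex{0} = 1
G(4) = mex{1} = 0
G(5) = mex{0} = 1
G(6) = mex{1} = 0
G(7) = mex{0} = 1
G(8) = mex{1} = 0
G(9) = mex{0,0} = 1
G(10) = mex{1,1} = 0
G(11) = mex{0,0} = 1
G(12) = mex{1,1} = 0
G(13) = mex{0,0} = 1
G(14) = mex{1,1} = 0
G(15) = mex{0,0} = 1
G(16) = mex{1,1} = 0
G(17) = mex{0,0} = 1
G_B(17) = 1.
Pile C, S = {4, 5, 6, 8, 9}:
G(0) = 0
G(1) = mex{} = 0
G(2) = mex{} = 0
G(3) = mex{} = 0
G(4) = mex{0} = 1
G(5) = mex{0,0} = 1
G(6) = mex{0,0,0} = 1
G(7) = mex{0,0,0} = 1
G(8) = mex{1,0,0,0} = 2
G(9) = mex{1,1,0,0,0} = 2
G(10) = mex{1,1,1,0,0} = 2
G(11) = mex{1,1,1,0,0} = 2
G(12) = mex{2,1,1,1,0} = 3
G(13) = mex{2,2,1,1,1} = 0
G(14) = mex{2,2,2,1,1} = 0
G(15) = mex{2,2,2,1,1} = 0
G(16) = mex{3,2,2,2,1} = 0
G(17) = mex{0,3,2,2,2} = 1
G(18) = mex{0,0,3,2,2} = 1
G(19) = mex{0,0,0,2,2} = 1
G(20) = mex{0,0,0,3,2} = 1
G_C(20) = 1.
Combined Grundy value = 0 ⊕ 1 ⊕ 1 = 0.
A winning move leaves total XOR = 0, i.e. changes one component's Grundy value g to g ⊕ X where X is the current total.
Pile A: target g' = 0⊕0 = 0, but every legal move changes the Grundy value (mex property), so 0 moves.
Pile B: target g' = 1⊕0 = 1, but every legal move changes the Grundy value (mex property), so 0 moves.
Pile C: target g' = 1⊕0 = 1, but every legal move changes the Grundy value (mex property), so 0 moves.

0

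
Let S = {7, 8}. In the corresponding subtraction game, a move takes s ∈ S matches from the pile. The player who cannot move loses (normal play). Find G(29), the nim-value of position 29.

G(0) = 0
G(1) = mex{} = 0
G(2) = mex{} = 0
G(3) = mex{} = 0
G(4) = mex{} = 0
G(5) = mex{} = 0
G(6) = mex{} = 0
G(7) = mex{0} = 1
G(8) = mex{0,0} = 1
G(9) = mex{0,0} = 1
G(10) = mex{0,0} = 1
G(11) = mex{0,0} = 1
G(12) = mex{0,0} = 1
G(13) = mex{0,0} = 1
G(14) = mex{1,0} = 2
G(15) = mex{1,1} = 0
G(16) = mex{1,1} = 0
G(17) = mex{1,1} = 0
G(18) = mex{1,1} = 0
G(19) = mex{1,1} = 0
G(20) = mex{1,1} = 0
G(21) = mex{2,1} = 0
G(22) = mex{0,2} = 1
G(23) = mex{0,0} = 1
G(24) = mex{0,0} = 1
G(25) = mex{0,0} = 1
G(26) = mex{0,0} = 1
G(27) = mex{0,0} = 1
G(28) = mex{0,0} = 1
G(29) = mex{1,0} = 2

2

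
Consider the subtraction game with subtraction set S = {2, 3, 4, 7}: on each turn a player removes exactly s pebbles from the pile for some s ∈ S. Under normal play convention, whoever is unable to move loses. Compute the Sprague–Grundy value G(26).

2

G(0) = 0
G(1) = mex{} = 0
G(2) = mex{0} = 1
G(3) = mex{0,0} = 1
G(4) = mex{1,0,0} = 2
G(5) = mex{1,1,0} = 2
G(6) = mex{2,1,1} = 0
G(7) = mex{2,2,1,0} = 3
G(8) = mex{0,2,2,0} = 1
G(9) = mex{3,0,2,1} = 4
G(10) = mex{1,3,0,1} = 2
G(11) = mex{4,1,3,2} = 0
G(12) = mex{2,4,1,2} = 0
G(13) = mex{0,2,4,0} = 1
G(14) = mex{0,0,2,3} = 1
G(15) = mex{1,0,0,1} = 2
G(16) = mex{1,1,0,4} = 2
G(17) = mex{2,1,1,2} = 0
G(18) = mex{2,2,1,0} = 3
G(19) = mex{0,2,2,0} = 1
G(20) = mex{3,0,2,1} = 4
G(21) = mex{1,3,0,1} = 2
G(22) = mex{4,1,3,2} = 0
G(23) = mex{2,4,1,2} = 0
G(24) = mex{0,2,4,0} = 1
G(25) = mex{0,0,2,3} = 1
G(26) = mex{1,0,0,1} = 2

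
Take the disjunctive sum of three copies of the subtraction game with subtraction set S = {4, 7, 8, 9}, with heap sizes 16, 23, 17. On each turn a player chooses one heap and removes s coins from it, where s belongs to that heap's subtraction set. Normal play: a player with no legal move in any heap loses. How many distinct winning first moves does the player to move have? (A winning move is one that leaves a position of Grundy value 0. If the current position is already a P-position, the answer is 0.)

All heaps use S = {4, 7, 8, 9}:
n :  0  1  2  3  4  5  6  7  8  9 10 11 12 13 14 15 16 17 18 19 20 21 22 23
G :  0  0  0  0  1  1  1  1  2  2  2  2  3  0  0  0  0  1  1  1  1  2  2  2
Heap A: G(16) = 0.
Heap B: G(23) = 2.
Heap C: G(17) = 1.
Combined Grundy value = 0 ⊕ 2 ⊕ 1 = 3.
A winning move leaves total XOR = 0, i.e. changes one component's Grundy value g to g ⊕ X where X is the current total.
Heap A: need g' = 0⊕3 = 3. Options: 16−4→G=3, 16−7→G=2, 16−8→G=2, 16−9→G=1. Hits: 1.
Heap B: need g' = 2⊕3 = 1. Options: 23−4→G=1, 23−7→G=0, 23−8→G=0, 23−9→G=0. Hits: 1.
Heap C: need g' = 1⊕3 = 2. Options: 17−4→G=0, 17−7→G=2, 17−8→G=2, 17−9→G=2. Hits: 3.

5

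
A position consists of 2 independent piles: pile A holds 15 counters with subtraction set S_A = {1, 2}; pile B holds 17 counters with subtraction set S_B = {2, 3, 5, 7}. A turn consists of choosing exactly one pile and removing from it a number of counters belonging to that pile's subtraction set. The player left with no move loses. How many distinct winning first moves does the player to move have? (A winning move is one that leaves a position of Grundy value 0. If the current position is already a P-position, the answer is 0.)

Pile A, S = {1, 2}:
G(0) = 0
G(1) = mex{0} = 1
G(2) = mex{1,0} = 2
G(3) = mex{2,1} = 0
G(4) = mex{0,2} = 1
G(5) = mex{1,0} = 2
G(6) = mex{2,1} = 0
G(7) = mex{0,2} = 1
G(8) = mex{1,0} = 2
G(9) = mex{2,1} = 0
G(10) = mex{0,2} = 1
G(11) = mex{1,0} = 2
G(12) = mex{2,1} = 0
G(13) = mex{0,2} = 1
G(14) = mex{1,0} = 2
G(15) = mex{2,1} = 0
G_A(15) = 0.
Pile B, S = {2, 3, 5, 7}:
n :  0  1  2  3  4  5  6  7  8  9 10 11 12 13 14 15 16 17
G :  0  0  1  1  2  2  3  3  4  0  0  1  1  2  2  3  3  4
G_B(17) = 4.
Combined Grundy value = 0 ⊕ 4 = 4.
A winning move leaves total XOR = 0, i.e. changes one component's Grundy value g to g ⊕ X where X is the current total.
Pile A: need g' = 0⊕4 = 4. Options: 15−1→G=2, 15−2→G=1. Hits: 0.
Pile B: need g' = 4⊕4 = 0. Options: 17−2→G=3, 17−3→G=2, 17−5→G=1, 17−7→G=0. Hits: 1.

1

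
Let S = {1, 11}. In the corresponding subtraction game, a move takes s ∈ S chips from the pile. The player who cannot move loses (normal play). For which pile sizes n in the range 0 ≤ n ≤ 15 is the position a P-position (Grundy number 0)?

G(0) = 0
G(1) = mex{0} = 1
G(2) = mex{1} = 0
G(3) = mex{0} = 1
G(4) = mex{1} = 0
G(5) = mex{0} = 1
G(6) = mex{1} = 0
G(7) = mex{0} = 1
G(8) = mex{1} = 0
G(9) = mex{0} = 1
G(10) = mex{1} = 0
G(11) = mex{0,0} = 1
G(12) = mex{1,1} = 0
G(13) = mex{0,0} = 1
G(14) = mex{1,1} = 0
G(15) = mex{0,0} = 1
P-positions are exactly the n with G(n) = 0.

0, 2, 4, 6, 8, 10, 12, 14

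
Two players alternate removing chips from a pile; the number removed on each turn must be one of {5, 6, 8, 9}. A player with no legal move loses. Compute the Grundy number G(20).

n :  0  1  2  3  4  5  6  7  8  9 10 11 12 13 14 15 16 17 18 19 20
G :  0  0  0  0  0  1  1  1  1  1  2  2  2  2  0  0  0  0  0  1  1

1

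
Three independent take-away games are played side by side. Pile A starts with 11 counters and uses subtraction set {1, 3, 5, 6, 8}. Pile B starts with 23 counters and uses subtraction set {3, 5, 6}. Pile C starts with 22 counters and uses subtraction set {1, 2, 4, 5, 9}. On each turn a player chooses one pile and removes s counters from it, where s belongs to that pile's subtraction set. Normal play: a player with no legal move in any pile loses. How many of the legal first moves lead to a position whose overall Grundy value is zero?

Pile A, S = {1, 3, 5, 6, 8}:
n :  0  1  2  3  4  5  6  7  8  9 10 11
G :  0  1  0  1  0  1  2  3  2  3  2  0
G_A(11) = 0.
Pile B, S = {3, 5, 6}:
n :  0  1  2  3  4  5  6  7  8  9 10 11 12 13 14 15 16 17 18 19 20 21 22 23
G :  0  0  0  1  1  1  2  2  2  0  0  0  1  1  1  2  2  2  0  0  0  1  1  1
G_B(23) = 1.
Pile C, S = {1, 2, 4, 5, 9}:
n :  0  1  2  3  4  5  6  7  8  9 10 11 12 13 14 15 16 17 18 19 20 21 22
G :  0  1  2  0  1  2  0  1  2  3  4  5  3  0  1  2  0  1  2  0  1  2  3
G_C(22) = 3.
Combined Grundy value = 0 ⊕ 1 ⊕ 3 = 2.
A winning move leaves total XOR = 0, i.e. changes one component's Grundy value g to g ⊕ X where X is the current total.
Pile A: need g' = 0⊕2 = 2. Options: 11−1→G=2, 11−3→G=2, 11−5→G=2, 11−6→G=1, 11−8→G=1. Hits: 3.
Pile B: need g' = 1⊕2 = 3. Options: 23−3→G=0, 23−5→G=0, 23−6→G=2. Hits: 0.
Pile C: need g' = 3⊕2 = 1. Options: 22−1→G=2, 22−2→G=1, 22−4→G=2, 22−5→G=1, 22−9→G=0. Hits: 2.

5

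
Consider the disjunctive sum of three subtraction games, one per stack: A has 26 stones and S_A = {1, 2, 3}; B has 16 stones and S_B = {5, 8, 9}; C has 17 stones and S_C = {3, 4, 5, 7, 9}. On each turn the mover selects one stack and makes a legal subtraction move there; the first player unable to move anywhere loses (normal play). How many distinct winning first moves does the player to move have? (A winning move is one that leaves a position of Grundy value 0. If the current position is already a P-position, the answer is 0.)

Stack A, S = {1, 2, 3}:
n :  0  1  2  3  4  5  6  7  8  9 10 11 12 13 14 15 16 17 18 19 20 21 22 23 24 25 26
G :  0  1  2  3  0  1  2  3  0  1  2  3  0  1  2  3  0  1  2  3  0  1  2  3  0  1  2
G_A(26) = 2.
Stack B, S = {5, 8, 9}:
G(0) = 0
G(1) = mex{} = 0
G(2) = mex{} = 0
G(3) = mex{} = 0
G(4) = mex{} = 0
G(5) = mex{0} = 1
G(6) = mex{0} = 1
G(7) = mex{0} = 1
G(8) = mex{0,0} = 1
G(9) = mex{0,0,0} = 1
G(10) = mex{1,0,0} = 2
G(11) = mex{1,0,0} = 2
G(12) = mex{1,0,0} = 2
G(13) = mex{1,1,0} = 2
G(14) = mex{1,1,1} = 0
G(15) = mex{2,1,1} = 0
G(16) = mex{2,1,1} = 0
G_B(16) = 0.
Stack C, S = {3, 4, 5, 7, 9}:
G(0) = 0
G(1) = mex{} = 0
G(2) = mex{} = 0
G(3) = mex{0} = 1
G(4) = mex{0,0} = 1
G(5) = mex{0,0,0} = 1
G(6) = mex{1,0,0} = 2
G(7) = mex{1,1,0,0} = 2
G(8) = mex{1,1,1,0} = 2
G(9) = mex{2,1,1,0,0} = 3
G(10) = mex{2,2,1,1,0} = 3
G(11) = mex{2,2,2,1,0} = 3
G(12) = mex{3,2,2,1,1} = 0
G(13) = mex{3,3,2,2,1} = 0
G(14) = mex{3,3,3,2,1} = 0
G(15) = mex{0,3,3,2,2} = 1
G(16) = mex{0,0,3,3,2} = 1
G(17) = mex{0,0,0,3,2} = 1
G_C(17) = 1.
Combined Grundy value = 2 ⊕ 0 ⊕ 1 = 3.
A winning move leaves total XOR = 0, i.e. changes one component's Grundy value g to g ⊕ X where X is the current total.
Stack A: need g' = 2⊕3 = 1. Options: 26−1→G=1, 26−2→G=0, 26−3→G=3. Hits: 1.
Stack B: need g' = 0⊕3 = 3. Options: 16−5→G=2, 16−8→G=1, 16−9→G=1. Hits: 0.
Stack C: need g' = 1⊕3 = 2. Options: 17−3→G=0, 17−4→G=0, 17−5→G=0, 17−7→G=3, 17−9→G=2. Hits: 1.

2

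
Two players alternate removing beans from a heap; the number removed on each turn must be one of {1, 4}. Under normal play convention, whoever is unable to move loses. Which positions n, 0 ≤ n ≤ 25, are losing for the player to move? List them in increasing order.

0, 2, 5, 7, 10, 12, 15, 17, 20, 22, 25

n :  0  1  2  3  4  5  6  7  8  9 10 11 12 13 14 15 16 17 18 19 20 21 22 23 24 25
G :  0  1  0  1  2  0  1  0  1  2  0  1  0  1  2  0  1  0  1  2  0  1  0  1  2  0
P-positions are exactly the n with G(n) = 0.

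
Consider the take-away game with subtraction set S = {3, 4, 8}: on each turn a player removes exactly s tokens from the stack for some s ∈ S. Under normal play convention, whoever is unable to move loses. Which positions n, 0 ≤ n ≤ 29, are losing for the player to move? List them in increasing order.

n :  0  1  2  3  4  5  6  7  8  9 10 11 12 13 14 15 16 17 18 19 20 21 22 23 24 25 26 27 28 29
G :  0  0  0  1  1  1  2  0  2  3  1  3  0  0  0  1  1  1  2  0  2  3  1  3  0  0  0  1  1  1
P-positions are exactly the n with G(n) = 0.

0, 1, 2, 7, 12, 13, 14, 19, 24, 25, 26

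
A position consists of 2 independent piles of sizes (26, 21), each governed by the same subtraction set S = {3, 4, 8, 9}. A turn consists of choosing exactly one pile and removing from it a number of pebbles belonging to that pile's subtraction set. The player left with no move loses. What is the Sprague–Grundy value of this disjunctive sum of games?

3

All piles use S = {3, 4, 8, 9}:
G(0) = 0
G(1) = mex{} = 0
G(2) = mex{} = 0
G(3) = mex{0} = 1
G(4) = mex{0,0} = 1
G(5) = mex{0,0} = 1
G(6) = mex{1,0} = 2
G(7) = mex{1,1} = 0
G(8) = mex{1,1,0} = 2
G(9) = mex{2,1,0,0} = 3
G(10) = mex{0,2,0,0} = 1
G(11) = mex{2,0,1,0} = 3
G(12) = mex{3,2,1,1} = 0
G(13) = mex{1,3,1,1} = 0
G(14) = mex{3,1,2,1} = 0
G(15) = mex{0,3,0,2} = 1
G(16) = mex{0,0,2,0} = 1
G(17) = mex{0,0,3,2} = 1
G(18) = mex{1,0,1,3} = 2
G(19) = mex{1,1,3,1} = 0
G(20) = mex{1,1,0,3} = 2
G(21) = mex{2,1,0,0} = 3
G(22) = mex{0,2,0,0} = 1
G(23) = mex{2,0,1,0} = 3
G(24) = mex{3,2,1,1} = 0
G(25) = mex{1,3,1,1} = 0
G(26) = mex{3,1,2,1} = 0
Pile A: G(26) = 0.
Pile B: G(21) = 3.
Combined Grundy value = 0 ⊕ 3 = 3.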